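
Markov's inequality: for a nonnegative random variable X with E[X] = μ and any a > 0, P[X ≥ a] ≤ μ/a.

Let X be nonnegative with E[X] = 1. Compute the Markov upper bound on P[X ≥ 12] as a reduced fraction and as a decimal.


μ = E[X] = 1, a = 12.
Markov: P[X ≥ 12] ≤ μ/a = (1)/12 = 1/12.
Numerically: ≈ 0.083.
(Since a = 12 > μ = 1.000, the bound 1/12 is < 1 and informative.)

P[X ≥ 12] ≤ 1/12 ≈ 0.083.


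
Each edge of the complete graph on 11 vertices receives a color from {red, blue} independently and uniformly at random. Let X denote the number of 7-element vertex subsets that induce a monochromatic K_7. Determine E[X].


Let X = Σ_S X_S over the C(11, 7) = 330 subsets S of size 7, where X_S = 1 if the K_7 on S is monochromatic.
For a fixed S, the K_7 on S has C(7, 2) = 21 edges. P[all 21 edges red] = (1/2)^21, and likewise for blue, so P[monochromatic] = 2·(1/2)^21 = 2^{1 − 21} = 1/1048576.
By linearity: E[X] = C(11, 7) · 2^{1 − 21} = 330 · 1/1048576 = 165/524288.
Numerically: E[X] ≈ 0.000315.

E[X] = C(11,7)·2^(1−C(7,2)) = 165/524288 ≈ 0.000315.


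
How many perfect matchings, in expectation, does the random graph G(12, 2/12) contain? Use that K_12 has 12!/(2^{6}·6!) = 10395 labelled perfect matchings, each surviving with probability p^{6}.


K_12 has 12!/(2^{6}·6!) = 10395 labelled perfect matchings.
For each such perfect matching H, let X_H = 1 if all 6 edges of H are present in G. Then P[X_H = 1] = p^{6} = (1/6)^{6} = 1/46656.
By linearity of expectation: E[X] = Σ_H E[X_H] = 10395 · p^{6} = 10395 · 1/46656 = 385/1728.
Numerically: E[X] ≈ 0.2228.

E[X] = 10395 · (1/6)^{6} = 385/1728 ≈ 0.2228.


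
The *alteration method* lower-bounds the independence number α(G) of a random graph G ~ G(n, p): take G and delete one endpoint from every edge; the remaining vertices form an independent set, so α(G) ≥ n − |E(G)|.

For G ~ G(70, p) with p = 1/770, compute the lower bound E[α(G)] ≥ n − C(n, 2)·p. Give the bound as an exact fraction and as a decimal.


E[|E(G)|] = C(70, 2)·p = 2415 · (1/770) = 69/22.
E[α(G)] ≥ n − E[|E(G)|] = 70 − 69/22 = 1471/22.
Numerically: ≈ 66.8636.
(This is only a lower bound; the true E[α(G)] may be larger.)

E[α(G)] ≥ 1471/22 ≈ 66.8636.


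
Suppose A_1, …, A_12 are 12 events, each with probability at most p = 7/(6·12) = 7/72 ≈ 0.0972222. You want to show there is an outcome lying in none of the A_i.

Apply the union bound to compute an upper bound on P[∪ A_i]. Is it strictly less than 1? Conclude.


Union bound: P[∪_{i=1}^{12} A_i] ≤ Σ_i P[A_i] ≤ 12·p = 12·(7/72) = 7/6.
Numerically: 7/6 ≈ 1.1666667.
Is 7/6 < 1? NO.
Since the bound 7/6 is ≥ 1, the union bound is uninformative here; it does NOT by itself certify existence.

12·p = 7/6 ≈ 1.1666667; existence NOT certified by the union bound.


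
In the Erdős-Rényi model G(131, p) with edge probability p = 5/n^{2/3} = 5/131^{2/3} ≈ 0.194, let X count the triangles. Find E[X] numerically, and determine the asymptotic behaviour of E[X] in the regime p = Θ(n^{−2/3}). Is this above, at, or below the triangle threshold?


Number of potential triangles: C(131, 3) = 366145.
Each occurs with probability p³ ≈ (0.194)³ ≈ 7.28396e-03.
By linearity: E[X] = C(131, 3)·p³ ≈ 366145 · 7.28396e-03 ≈ 2666.985.
Since α = 2/3 < 1, p = c/n^{2/3} ≫ 1/n is above the triangle threshold p ~ 1/n. Asymptotically E[X] ~ (c³/6)·n^{3(1−α)} = (5³/6)·n^{1} → ∞; triangles are abundant w.h.p.

E[X] ≈ 2666.985; in regime p = Θ(1/n^{2/3}) E[X] diverges (above the triangle threshold p ~ 1/n).


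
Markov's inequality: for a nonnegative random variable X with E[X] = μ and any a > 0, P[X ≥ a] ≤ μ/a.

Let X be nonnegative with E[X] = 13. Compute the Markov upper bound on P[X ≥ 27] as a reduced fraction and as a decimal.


μ = E[X] = 13, a = 27.
Markov: P[X ≥ 27] ≤ μ/a = (13)/27 = 13/27.
Numerically: ≈ 0.48148.
(Since a = 27 > μ = 13.00000, the bound 13/27 is < 1 and informative.)

P[X ≥ 27] ≤ 13/27 ≈ 0.48148.


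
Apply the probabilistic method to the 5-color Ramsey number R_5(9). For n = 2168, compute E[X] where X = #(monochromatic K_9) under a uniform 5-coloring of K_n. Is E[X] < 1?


E[X] = C(2168, 9) · 5^{1 − 36} = 2867804175977929537095120 · 5^{−35} = 2867804175977929537095120/2910383045673370361328125.
As a reduced fraction: E[X] = 573560835195585907419024/582076609134674072265625 ≈ 0.985.
Is E[X] < 1? YES.
Since E[X] < 1, there exists a 5-coloring of K_{2168} with no monochromatic K_9; hence R_5(9) > 2168.

E[X] = 573560835195585907419024/582076609134674072265625 ≈ 0.985; E[X] < 1, so R_5(9) > 2168.


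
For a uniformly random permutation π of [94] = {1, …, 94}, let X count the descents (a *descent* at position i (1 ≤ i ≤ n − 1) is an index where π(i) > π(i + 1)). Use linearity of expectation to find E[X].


Write X = Σ X_I over i = 1, …, 93, with X_I the indicator of one descent.
There are 93 indicators.
For each fixed i, the pair (π(i), π(i+1)) is a uniformly random ordered pair of distinct values from {1, …, 94}; by symmetry P[π(i) > π(i+1)] = 1/2.
By linearity: E[X] = 93 · (1/2) = (94 − 1) · (1/2) = 93/2 ≈ 46.50000.

E[X] = 93/2 = 46.50000.


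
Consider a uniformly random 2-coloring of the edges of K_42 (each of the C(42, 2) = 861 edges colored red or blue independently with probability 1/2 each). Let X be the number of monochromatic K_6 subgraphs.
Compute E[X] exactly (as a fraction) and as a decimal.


Let X = Σ_S X_S over the C(42, 6) = 5245786 subsets S of size 6, where X_S = 1 if the K_6 on S is monochromatic.
For a fixed S, the K_6 on S has C(6, 2) = 15 edges. P[all 15 edges red] = (1/2)^15, and likewise for blue, so P[monochromatic] = 2·(1/2)^15 = 2^{1 − 15} = 1/16384.
Summing: E[X] = C(42, 6) · 2^{1 − 15} = 5245786 · 1/16384 = 2622893/8192.
Numerically: E[X] ≈ 320.177.

E[X] = C(42,6)·2^(1−C(6,2)) = 2622893/8192 ≈ 320.177.


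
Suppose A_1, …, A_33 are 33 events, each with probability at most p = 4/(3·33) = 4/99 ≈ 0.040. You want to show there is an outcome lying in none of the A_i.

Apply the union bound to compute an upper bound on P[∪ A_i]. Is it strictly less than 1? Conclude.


Union bound: P[∪_{i=1}^{33} A_i] ≤ Σ_i P[A_i] ≤ 33·p = 33·(4/99) = 4/3.
Numerically: 4/3 ≈ 1.333.
Is 4/3 < 1? NO.
Since the bound 4/3 is ≥ 1, the union bound is uninformative here; it does NOT by itself certify existence.

33·p = 4/3 ≈ 1.333; existence NOT certified by the union bound.


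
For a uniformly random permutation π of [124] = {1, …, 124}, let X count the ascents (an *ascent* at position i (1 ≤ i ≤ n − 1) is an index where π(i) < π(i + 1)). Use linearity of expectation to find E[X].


Write X = Σ X_I over i = 1, …, 123, with X_I the indicator of one ascent.
There are 123 indicators.
For each fixed i, the pair (π(i), π(i+1)) is a uniformly random ordered pair of distinct values from {1, …, 124}; by symmetry P[π(i) < π(i+1)] = 1/2.
By linearity: E[X] = 123 · (1/2) = (124 − 1) · (1/2) = 123/2 ≈ 61.5000.

E[X] = 123/2 = 61.5000.


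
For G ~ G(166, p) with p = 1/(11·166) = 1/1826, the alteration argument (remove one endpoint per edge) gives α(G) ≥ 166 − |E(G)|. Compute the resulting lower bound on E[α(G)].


E[|E(G)|] = C(166, 2)·p = 13695 · (1/1826) = 15/2.
E[α(G)] ≥ n − E[|E(G)|] = 166 − 15/2 = 317/2.
Numerically: ≈ 158.500.
(This is only a lower bound; the true E[α(G)] may be larger.)

E[α(G)] ≥ 317/2 ≈ 158.500.


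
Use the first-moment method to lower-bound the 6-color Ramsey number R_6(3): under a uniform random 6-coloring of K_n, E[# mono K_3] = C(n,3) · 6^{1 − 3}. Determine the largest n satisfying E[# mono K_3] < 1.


We need C(n, 3) · 6^{1 − 3} < 1, i.e. C(n, 3) < 6^{3 − 1} = 36.
Check values of n near the boundary:
  n = 3: C(3, 3) = 1; 1 < 36? YES
  n = 4: C(4, 3) = 4; 4 < 36? YES
  n = 5: C(5, 3) = 10; 10 < 36? YES
  n = 6: C(6, 3) = 20; 20 < 36? YES
  n = 7: C(7, 3) = 35; 35 < 36? YES
  n = 8: C(8, 3) = 56; 56 < 36? NO
  n = 9: C(9, 3) = 84; 84 < 36? NO
  n = 10: C(10, 3) = 120; 120 < 36? NO
The largest n with C(n, 3) < 36 is n = 7 (where E[X] = 35/36 ≈ 0.9722222). Hence R_6(3) > 7, i.e. R_6(3) ≥ 8.

Largest n = 7; hence R_6(3) > 7.


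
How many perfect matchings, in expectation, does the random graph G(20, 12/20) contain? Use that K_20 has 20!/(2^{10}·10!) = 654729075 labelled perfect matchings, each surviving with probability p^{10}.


K_20 has 20!/(2^{10}·10!) = 654729075 labelled perfect matchings.
For each such perfect matching H, let X_H = 1 if all 10 edges of H are present in G. Then P[X_H = 1] = p^{10} = (3/5)^{10} = 59049/9765625.
By linearity of expectation: E[X] = Σ_H E[X_H] = 654729075 · p^{10} = 654729075 · 59049/9765625 = 1546443885987/390625.
Numerically: E[X] ≈ 3.96e+06.

E[X] = 654729075 · (3/5)^{10} = 1546443885987/390625 ≈ 3.96e+06.


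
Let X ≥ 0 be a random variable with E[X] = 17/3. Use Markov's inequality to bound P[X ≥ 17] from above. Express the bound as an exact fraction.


μ = E[X] = 17/3, a = 17.
Markov: P[X ≥ 17] ≤ μ/a = (17/3)/17 = 1/3.
Numerically: ≈ 0.333.
(Since a = 17 > μ = 5.667, the bound 1/3 is < 1 and informative.)

P[X ≥ 17] ≤ 1/3 ≈ 0.333.


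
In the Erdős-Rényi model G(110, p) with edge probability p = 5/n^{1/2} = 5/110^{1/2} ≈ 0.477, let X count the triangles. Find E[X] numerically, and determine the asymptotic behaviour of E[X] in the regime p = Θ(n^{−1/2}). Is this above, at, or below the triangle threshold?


Number of potential triangles: C(110, 3) = 215820.
Each occurs with probability p³ ≈ (0.477)³ ≈ 1.08348e-01.
By linearity: E[X] = C(110, 3)·p³ ≈ 215820 · 1.08348e-01 ≈ 23383.670.
Since α = 1/2 < 1, p = c/n^{1/2} ≫ 1/n is above the triangle threshold p ~ 1/n. Asymptotically E[X] ~ (c³/6)·n^{3(1−α)} = (5³/6)·n^{1.5} → ∞; triangles are abundant w.h.p.

E[X] ≈ 23383.670; in regime p = Θ(1/n^{1/2}) E[X] diverges (above the triangle threshold p ~ 1/n).


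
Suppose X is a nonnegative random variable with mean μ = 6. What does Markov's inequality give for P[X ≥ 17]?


μ = E[X] = 6, a = 17.
Markov: P[X ≥ 17] ≤ μ/a = (6)/17 = 6/17.
Numerically: ≈ 0.353.
(Since a = 17 > μ = 6.000, the bound 6/17 is < 1 and informative.)

P[X ≥ 17] ≤ 6/17 ≈ 0.353.


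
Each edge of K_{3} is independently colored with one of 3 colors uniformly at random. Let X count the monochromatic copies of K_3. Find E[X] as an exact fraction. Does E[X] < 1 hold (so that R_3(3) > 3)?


E[X] = C(3, 3) · 3^{1 − 3} = 1 · 3^{−2} = 1/9.
As a reduced fraction: E[X] = 1/9 ≈ 0.111.
Is E[X] < 1? YES.
Since E[X] < 1, there exists a 3-coloring of K_{3} with no monochromatic K_3; hence R_3(3) > 3.

E[X] = 1/9 ≈ 0.111; E[X] < 1, so R_3(3) > 3.


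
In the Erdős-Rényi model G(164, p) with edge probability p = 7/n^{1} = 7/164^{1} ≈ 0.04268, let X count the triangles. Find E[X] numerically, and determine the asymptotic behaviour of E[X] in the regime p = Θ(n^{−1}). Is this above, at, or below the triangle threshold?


Number of potential triangles: C(164, 3) = 721764.
Each occurs with probability p³ ≈ (0.04268)³ ≈ 7.776113e-05.
By linearity: E[X] = C(164, 3)·p³ ≈ 721764 · 7.776113e-05 ≈ 56.1252.
Here α = 1, so p = 7/n is exactly at the triangle threshold p ~ 1/n. Asymptotically E[X] → c³/6 = 7³/6 = 343/6 ≈ 57.1667, a bounded constant. In this regime the triangle count is asymptotically Poisson(c³/6).

E[X] ≈ 56.1252; in regime p = Θ(1/n^{1}) E[X] stays bounded (at the triangle threshold p ~ 1/n).


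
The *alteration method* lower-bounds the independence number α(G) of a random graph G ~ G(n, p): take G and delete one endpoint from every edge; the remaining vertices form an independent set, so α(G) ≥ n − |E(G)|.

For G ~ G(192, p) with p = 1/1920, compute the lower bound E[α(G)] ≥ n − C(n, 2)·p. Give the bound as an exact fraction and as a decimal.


E[|E(G)|] = C(192, 2)·p = 18336 · (1/1920) = 191/20.
E[α(G)] ≥ n − E[|E(G)|] = 192 − 191/20 = 3649/20.
Numerically: ≈ 182.4500.
(This is only a lower bound; the true E[α(G)] may be larger.)

E[α(G)] ≥ 3649/20 ≈ 182.4500.


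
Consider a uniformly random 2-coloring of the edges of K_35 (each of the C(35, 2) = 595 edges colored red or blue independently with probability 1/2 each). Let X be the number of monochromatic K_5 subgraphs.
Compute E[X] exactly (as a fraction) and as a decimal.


Let X = Σ_S X_S over the C(35, 5) = 324632 subsets S of size 5, where X_S = 1 if the K_5 on S is monochromatic.
For a fixed S, the K_5 on S has C(5, 2) = 10 edges. P[all 10 edges red] = (1/2)^10, and likewise for blue, so P[monochromatic] = 2·(1/2)^10 = 2^{1 − 10} = 1/512.
By linearity of expectation: E[X] = C(35, 5) · 2^{1 − 10} = 324632 · 1/512 = 40579/64.
Numerically: E[X] ≈ 634.047.

E[X] = C(35,5)·2^(1−C(5,2)) = 40579/64 ≈ 634.047.


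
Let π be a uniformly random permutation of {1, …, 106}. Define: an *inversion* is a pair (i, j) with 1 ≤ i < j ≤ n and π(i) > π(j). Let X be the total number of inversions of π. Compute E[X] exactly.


Write X = Σ X_I over the C(106, 2) = 5565 pairs i < j, with X_I the indicator of one inversion.
There are 5565 indicators.
For each fixed pair i < j, the values π(i) and π(j) are two distinct elements of {1, …, 106} in uniformly random order; by symmetry P[π(i) > π(j)] = 1/2.
By linearity: E[X] = 5565 · (1/2) = C(106, 2) · (1/2) = 5565/2 = 5565/2 ≈ 2782.500.

E[X] = 5565/2 = 2782.500.


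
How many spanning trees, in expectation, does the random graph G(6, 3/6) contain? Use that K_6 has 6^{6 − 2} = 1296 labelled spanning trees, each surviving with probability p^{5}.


K_6 has 6^{6 − 2} = 1296 labelled spanning trees.
For each such spanning tree H, let X_H = 1 if all 5 edges of H are present in G. Then P[X_H = 1] = p^{5} = (1/2)^{5} = 1/32.
Summing the indicators: E[X] = Σ_H E[X_H] = 1296 · p^{5} = 1296 · 1/32 = 81/2.
Numerically: E[X] ≈ 40.5.

E[X] = 1296 · (1/2)^{5} = 81/2 ≈ 40.5.


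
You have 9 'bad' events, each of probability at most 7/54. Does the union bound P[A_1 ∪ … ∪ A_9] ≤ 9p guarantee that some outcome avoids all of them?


Union bound: P[∪_{i=1}^{9} A_i] ≤ Σ_i P[A_i] ≤ 9·p = 9·(7/54) = 7/6.
Numerically: 7/6 ≈ 1.16667.
Is 7/6 < 1? NO.
Since the bound 7/6 is ≥ 1, the union bound is uninformative here; it does NOT by itself certify existence.

9·p = 7/6 ≈ 1.16667; existence NOT certified by the union bound.


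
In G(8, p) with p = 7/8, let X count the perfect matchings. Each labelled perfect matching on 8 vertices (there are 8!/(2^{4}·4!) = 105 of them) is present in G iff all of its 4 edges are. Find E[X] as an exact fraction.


K_8 has 8!/(2^{4}·4!) = 105 labelled perfect matchings.
For each such perfect matching H, let X_H = 1 if all 4 edges of H are present in G. Then P[X_H = 1] = p^{4} = (7/8)^{4} = 2401/4096.
By linearity: E[X] = Σ_H E[X_H] = 105 · p^{4} = 105 · 2401/4096 = 252105/4096.
Numerically: E[X] ≈ 61.5.

E[X] = 105 · (7/8)^{4} = 252105/4096 ≈ 61.5.


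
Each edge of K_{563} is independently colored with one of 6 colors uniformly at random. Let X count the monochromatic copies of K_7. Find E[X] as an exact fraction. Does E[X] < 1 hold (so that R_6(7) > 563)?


E[X] = C(563, 7) · 6^{1 − 21} = 3426622515769596 · 6^{−20} = 3426622515769596/3656158440062976.
As a reduced fraction: E[X] = 285551876314133/304679870005248 ≈ 0.937219.
Is E[X] < 1? YES.
Since E[X] < 1, there exists a 6-coloring of K_{563} with no monochromatic K_7; hence R_6(7) > 563.

E[X] = 285551876314133/304679870005248 ≈ 0.937219; E[X] < 1, so R_6(7) > 563.


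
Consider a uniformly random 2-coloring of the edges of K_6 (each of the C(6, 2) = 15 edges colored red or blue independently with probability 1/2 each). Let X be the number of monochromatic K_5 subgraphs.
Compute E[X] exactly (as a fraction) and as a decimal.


Let X = Σ_S X_S over the C(6, 5) = 6 subsets S of size 5, where X_S = 1 if the K_5 on S is monochromatic.
For a fixed S, the K_5 on S has C(5, 2) = 10 edges. P[all 10 edges red] = (1/2)^10, and likewise for blue, so P[monochromatic] = 2·(1/2)^10 = 2^{1 − 10} = 1/512.
Summing: E[X] = C(6, 5) · 2^{1 − 10} = 6 · 1/512 = 3/256.
Numerically: E[X] ≈ 0.011719.

E[X] = C(6,5)·2^(1−C(5,2)) = 3/256 ≈ 0.011719.


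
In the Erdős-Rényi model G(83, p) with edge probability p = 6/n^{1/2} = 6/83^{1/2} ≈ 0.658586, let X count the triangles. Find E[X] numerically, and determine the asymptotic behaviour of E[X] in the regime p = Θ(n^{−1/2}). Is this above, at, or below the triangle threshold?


Number of potential triangles: C(83, 3) = 91881.
Each occurs with probability p³ ≈ (0.658586)³ ≈ 2.85651568e-01.
By linearity: E[X] = C(83, 3)·p³ ≈ 91881 · 2.85651568e-01 ≈ 26245.951735.
Since α = 1/2 < 1, p = c/n^{1/2} ≫ 1/n is above the triangle threshold p ~ 1/n. Asymptotically E[X] ~ (c³/6)·n^{3(1−α)} = (6³/6)·n^{1.5} → ∞; triangles are abundant w.h.p.

E[X] ≈ 26245.951735; in regime p = Θ(1/n^{1/2}) E[X] diverges (above the triangle threshold p ~ 1/n).


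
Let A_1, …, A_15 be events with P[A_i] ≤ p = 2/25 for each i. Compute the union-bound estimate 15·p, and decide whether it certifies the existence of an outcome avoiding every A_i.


Union bound: P[∪_{i=1}^{15} A_i] ≤ Σ_i P[A_i] ≤ 15·p = 15·(2/25) = 6/5.
Numerically: 6/5 ≈ 1.200.
Is 6/5 < 1? NO.
Since the bound 6/5 is ≥ 1, the union bound is uninformative here; it does NOT by itself certify existence.

15·p = 6/5 ≈ 1.200; existence NOT certified by the union bound.


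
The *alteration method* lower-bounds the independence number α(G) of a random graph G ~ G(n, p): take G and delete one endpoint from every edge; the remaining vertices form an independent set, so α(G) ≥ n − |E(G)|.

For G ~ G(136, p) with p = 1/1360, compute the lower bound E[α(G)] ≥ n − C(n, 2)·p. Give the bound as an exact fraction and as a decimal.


E[|E(G)|] = C(136, 2)·p = 9180 · (1/1360) = 27/4.
E[α(G)] ≥ n − E[|E(G)|] = 136 − 27/4 = 517/4.
Numerically: ≈ 129.250.
(This is only a lower bound; the true E[α(G)] may be larger.)

E[α(G)] ≥ 517/4 ≈ 129.250.


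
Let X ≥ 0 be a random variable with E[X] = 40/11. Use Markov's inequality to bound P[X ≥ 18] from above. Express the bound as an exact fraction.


μ = E[X] = 40/11, a = 18.
Markov: P[X ≥ 18] ≤ μ/a = (40/11)/18 = 20/99.
Numerically: ≈ 0.202020.
(Since a = 18 > μ = 3.636364, the bound 20/99 is < 1 and informative.)

P[X ≥ 18] ≤ 20/99 ≈ 0.202020.


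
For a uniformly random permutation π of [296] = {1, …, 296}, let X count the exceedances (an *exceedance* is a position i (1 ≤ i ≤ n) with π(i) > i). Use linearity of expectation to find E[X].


Write X = Σ_{i=1}^{296} X_i, where X_i = 1_{π(i) > i}.
For each fixed i, π(i) is uniform over {1, …, 296} (marginal of a uniform permutation), so P[π(i) > i] = (n − i)/n. Summing: Σ_{i=1}^{296} (n − i)/n = (0 + 1 + … + 295)/296 = 296(296 − 1)/(2·296) = (296 − 1)/2.
Hence E[X] = Σ_{i=1}^{296} (296 − i)/296 = 295/2 ≈ 147.500.

E[X] = 295/2 = 147.500.


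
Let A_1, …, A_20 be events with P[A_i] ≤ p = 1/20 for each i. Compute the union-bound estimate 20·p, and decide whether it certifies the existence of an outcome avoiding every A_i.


Union bound: P[∪_{i=1}^{20} A_i] ≤ Σ_i P[A_i] ≤ 20·p = 20·(1/20) = 1.
Numerically: 1 ≈ 1.0000000.
Is 1 < 1? NO.
Since the bound 1 is ≥ 1, the union bound is uninformative here; it does NOT by itself certify existence.

20·p = 1 ≈ 1.0000000; existence NOT certified by the union bound.


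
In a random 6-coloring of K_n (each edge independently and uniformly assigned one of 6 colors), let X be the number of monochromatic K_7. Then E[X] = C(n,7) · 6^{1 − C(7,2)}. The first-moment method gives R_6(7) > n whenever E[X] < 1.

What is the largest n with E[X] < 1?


We need C(n, 7) · 6^{1 − 21} < 1, i.e. C(n, 7) < 6^{21 − 1} = 3656158440062976.
Check values of n near the boundary:
  n = 563: C(563, 7) = 3426622515769596; 3426622515769596 < 3656158440062976? YES
  n = 564: C(564, 7) = 3469685994423792; 3469685994423792 < 3656158440062976? YES
  n = 565: C(565, 7) = 3513212521235560; 3513212521235560 < 3656158440062976? YES
  n = 566: C(566, 7) = 3557206237959440; 3557206237959440 < 3656158440062976? YES
  n = 567: C(567, 7) = 3601671315933933; 3601671315933933 < 3656158440062976? YES
  n = 568: C(568, 7) = 3646611956239704; 3646611956239704 < 3656158440062976? YES
  n = 569: C(569, 7) = 3692032389858348; 3692032389858348 < 3656158440062976? NO
The largest n with C(n, 7) < 3656158440062976 is n = 568 (where E[X] = 16882462760369/16926659444736 ≈ 0.9973889). Hence R_6(7) > 568, i.e. R_6(7) ≥ 569.

Largest n = 568; hence R_6(7) > 568.


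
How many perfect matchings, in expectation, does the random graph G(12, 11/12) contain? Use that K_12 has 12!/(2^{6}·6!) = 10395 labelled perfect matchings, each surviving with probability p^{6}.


K_12 has 12!/(2^{6}·6!) = 10395 labelled perfect matchings.
For each such perfect matching H, let X_H = 1 if all 6 edges of H are present in G. Then P[X_H = 1] = p^{6} = (11/12)^{6} = 1771561/2985984.
By linearity: E[X] = Σ_H E[X_H] = 10395 · p^{6} = 10395 · 1771561/2985984 = 682050985/110592.
Numerically: E[X] ≈ 6167.3.

E[X] = 10395 · (11/12)^{6} = 682050985/110592 ≈ 6167.3.


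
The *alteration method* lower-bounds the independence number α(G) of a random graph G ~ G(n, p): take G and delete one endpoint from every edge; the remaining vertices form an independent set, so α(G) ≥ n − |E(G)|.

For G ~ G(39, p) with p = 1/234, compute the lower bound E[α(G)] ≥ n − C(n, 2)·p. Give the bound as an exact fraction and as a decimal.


E[|E(G)|] = C(39, 2)·p = 741 · (1/234) = 19/6.
E[α(G)] ≥ n − E[|E(G)|] = 39 − 19/6 = 215/6.
Numerically: ≈ 35.8333.
(This is only a lower bound; the true E[α(G)] may be larger.)

E[α(G)] ≥ 215/6 ≈ 35.8333.


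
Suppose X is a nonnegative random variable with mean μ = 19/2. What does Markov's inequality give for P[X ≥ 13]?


μ = E[X] = 19/2, a = 13.
Markov: P[X ≥ 13] ≤ μ/a = (19/2)/13 = 19/26.
Numerically: ≈ 0.73077.
(Since a = 13 > μ = 9.50000, the bound 19/26 is < 1 and informative.)

P[X ≥ 13] ≤ 19/26 ≈ 0.73077.


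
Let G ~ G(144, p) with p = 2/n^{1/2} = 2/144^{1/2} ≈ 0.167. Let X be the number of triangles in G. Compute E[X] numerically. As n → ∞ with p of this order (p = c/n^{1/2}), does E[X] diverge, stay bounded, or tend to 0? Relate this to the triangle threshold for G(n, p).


Number of potential triangles: C(144, 3) = 487344.
Each occurs with probability p³ ≈ (0.167)³ ≈ 4.62963e-03.
By linearity: E[X] = C(144, 3)·p³ ≈ 487344 · 4.62963e-03 ≈ 2256.222.
Since α = 1/2 < 1, p = c/n^{1/2} ≫ 1/n is above the triangle threshold p ~ 1/n. Asymptotically E[X] ~ (c³/6)·n^{3(1−α)} = (2³/6)·n^{1.5} → ∞; triangles are abundant w.h.p.

E[X] ≈ 2256.222; in regime p = Θ(1/n^{1/2}) E[X] diverges (above the triangle threshold p ~ 1/n).


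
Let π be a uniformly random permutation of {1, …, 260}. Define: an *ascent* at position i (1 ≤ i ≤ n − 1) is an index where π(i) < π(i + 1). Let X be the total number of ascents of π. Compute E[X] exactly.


Write X = Σ X_I over i = 1, …, 259, with X_I the indicator of one ascent.
There are 259 indicators.
For each fixed i, the pair (π(i), π(i+1)) is a uniformly random ordered pair of distinct values from {1, …, 260}; by symmetry P[π(i) < π(i+1)] = 1/2.
By linearity: E[X] = 259 · (1/2) = (260 − 1) · (1/2) = 259/2 ≈ 129.5000.

E[X] = 259/2 = 129.5000.


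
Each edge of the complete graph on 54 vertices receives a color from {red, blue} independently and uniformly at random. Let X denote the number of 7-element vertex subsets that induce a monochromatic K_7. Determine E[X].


Let X = Σ_S X_S over the C(54, 7) = 177100560 subsets S of size 7, where X_S = 1 if the K_7 on S is monochromatic.
For a fixed S, the K_7 on S has C(7, 2) = 21 edges. P[all 21 edges red] = (1/2)^21, and likewise for blue, so P[monochromatic] = 2·(1/2)^21 = 2^{1 − 21} = 1/1048576.
By linearity of expectation: E[X] = C(54, 7) · 2^{1 − 21} = 177100560 · 1/1048576 = 11068785/65536.
Numerically: E[X] ≈ 168.896.

E[X] = C(54,7)·2^(1−C(7,2)) = 11068785/65536 ≈ 168.896.


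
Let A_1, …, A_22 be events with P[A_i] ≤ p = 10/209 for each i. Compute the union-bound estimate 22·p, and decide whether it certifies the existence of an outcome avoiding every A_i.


Union bound: P[∪_{i=1}^{22} A_i] ≤ Σ_i P[A_i] ≤ 22·p = 22·(10/209) = 20/19.
Numerically: 20/19 ≈ 1.0526316.
Is 20/19 < 1? NO.
Since the bound 20/19 is ≥ 1, the union bound is uninformative here; it does NOT by itself certify existence.

22·p = 20/19 ≈ 1.0526316; existence NOT certified by the union bound.


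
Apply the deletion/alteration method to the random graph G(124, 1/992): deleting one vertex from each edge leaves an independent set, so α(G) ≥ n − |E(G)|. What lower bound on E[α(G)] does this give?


E[|E(G)|] = C(124, 2)·p = 7626 · (1/992) = 123/16.
E[α(G)] ≥ n − E[|E(G)|] = 124 − 123/16 = 1861/16.
Numerically: ≈ 116.3125.
(This is only a lower bound; the true E[α(G)] may be larger.)

E[α(G)] ≥ 1861/16 ≈ 116.3125.


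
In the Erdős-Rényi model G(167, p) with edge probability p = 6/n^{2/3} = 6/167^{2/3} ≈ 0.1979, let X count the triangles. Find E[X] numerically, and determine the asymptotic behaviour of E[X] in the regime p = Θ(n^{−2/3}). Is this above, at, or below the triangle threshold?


Number of potential triangles: C(167, 3) = 762355.
Each occurs with probability p³ ≈ (0.1979)³ ≈ 7.744989e-03.
By linearity: E[X] = C(167, 3)·p³ ≈ 762355 · 7.744989e-03 ≈ 5904.4311.
Since α = 2/3 < 1, p = c/n^{2/3} ≫ 1/n is above the triangle threshold p ~ 1/n. Asymptotically E[X] ~ (c³/6)·n^{3(1−α)} = (6³/6)·n^{1} → ∞; triangles are abundant w.h.p.

E[X] ≈ 5904.4311; in regime p = Θ(1/n^{2/3}) E[X] diverges (above the triangle threshold p ~ 1/n).


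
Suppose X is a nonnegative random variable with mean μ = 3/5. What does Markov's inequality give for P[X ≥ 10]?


μ = E[X] = 3/5, a = 10.
Markov: P[X ≥ 10] ≤ μ/a = (3/5)/10 = 3/50.
Numerically: ≈ 0.0600.
(Since a = 10 > μ = 0.6000, the bound 3/50 is < 1 and informative.)

P[X ≥ 10] ≤ 3/50 ≈ 0.0600.


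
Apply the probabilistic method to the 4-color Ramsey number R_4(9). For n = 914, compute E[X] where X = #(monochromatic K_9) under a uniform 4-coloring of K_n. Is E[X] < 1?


E[X] = C(914, 9) · 4^{1 − 36} = 1179217089587653905932 · 4^{−35} = 1179217089587653905932/1180591620717411303424.
As a reduced fraction: E[X] = 294804272396913476483/295147905179352825856 ≈ 0.99884.
Is E[X] < 1? YES.
Since E[X] < 1, there exists a 4-coloring of K_{914} with no monochromatic K_9; hence R_4(9) > 914.

E[X] = 294804272396913476483/295147905179352825856 ≈ 0.99884; E[X] < 1, so R_4(9) > 914.


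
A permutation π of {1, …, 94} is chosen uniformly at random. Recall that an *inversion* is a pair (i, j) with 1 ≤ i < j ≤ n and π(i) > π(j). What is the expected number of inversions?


Write X = Σ X_I over the C(94, 2) = 4371 pairs i < j, with X_I the indicator of one inversion.
There are 4371 indicators.
For each fixed pair i < j, the values π(i) and π(j) are two distinct elements of {1, …, 94} in uniformly random order; by symmetry P[π(i) > π(j)] = 1/2.
By linearity: E[X] = 4371 · (1/2) = C(94, 2) · (1/2) = 4371/2 = 4371/2 ≈ 2185.5000.

E[X] = 4371/2 = 2185.5000.


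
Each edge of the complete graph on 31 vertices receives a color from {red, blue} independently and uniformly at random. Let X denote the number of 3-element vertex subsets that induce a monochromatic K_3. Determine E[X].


Let X = Σ_S X_S over the C(31, 3) = 4495 subsets S of size 3, where X_S = 1 if the K_3 on S is monochromatic.
For a fixed S, the K_3 on S has C(3, 2) = 3 edges. P[all 3 edges red] = (1/2)^3, and likewise for blue, so P[monochromatic] = 2·(1/2)^3 = 2^{1 − 3} = 1/4.
By linearity: E[X] = C(31, 3) · 2^{1 − 3} = 4495 · 1/4 = 4495/4.
Numerically: E[X] ≈ 1123.750.

E[X] = C(31,3)·2^(1−C(3,2)) = 4495/4 ≈ 1123.750.


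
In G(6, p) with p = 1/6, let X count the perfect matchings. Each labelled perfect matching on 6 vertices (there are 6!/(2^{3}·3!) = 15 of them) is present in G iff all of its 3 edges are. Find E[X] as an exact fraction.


K_6 has 6!/(2^{3}·3!) = 15 labelled perfect matchings.
For each such perfect matching H, let X_H = 1 if all 3 edges of H are present in G. Then P[X_H = 1] = p^{3} = (1/6)^{3} = 1/216.
By linearity of expectation: E[X] = Σ_H E[X_H] = 15 · p^{3} = 15 · 1/216 = 5/72.
Numerically: E[X] ≈ 0.069444.

E[X] = 15 · (1/6)^{3} = 5/72 ≈ 0.069444.


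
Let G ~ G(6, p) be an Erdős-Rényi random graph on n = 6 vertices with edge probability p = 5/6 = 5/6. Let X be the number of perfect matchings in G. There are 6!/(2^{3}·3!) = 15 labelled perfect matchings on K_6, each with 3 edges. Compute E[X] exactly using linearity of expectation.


K_6 has 6!/(2^{3}·3!) = 15 labelled perfect matchings.
For each such perfect matching H, let X_H = 1 if all 3 edges of H are present in G. Then P[X_H = 1] = p^{3} = (5/6)^{3} = 125/216.
By linearity: E[X] = Σ_H E[X_H] = 15 · p^{3} = 15 · 125/216 = 625/72.
Numerically: E[X] ≈ 8.68.

E[X] = 15 · (5/6)^{3} = 625/72 ≈ 8.68.


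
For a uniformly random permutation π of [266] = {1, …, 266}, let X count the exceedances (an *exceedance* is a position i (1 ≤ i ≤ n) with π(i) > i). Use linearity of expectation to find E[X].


Write X = Σ_{i=1}^{266} X_i, where X_i = 1_{π(i) > i}.
For each fixed i, π(i) is uniform over {1, …, 266} (marginal of a uniform permutation), so P[π(i) > i] = (n − i)/n. Summing: Σ_{i=1}^{266} (n − i)/n = (0 + 1 + … + 265)/266 = 266(266 − 1)/(2·266) = (266 − 1)/2.
Hence E[X] = Σ_{i=1}^{266} (266 − i)/266 = 265/2 ≈ 132.500.

E[X] = 265/2 = 132.500.


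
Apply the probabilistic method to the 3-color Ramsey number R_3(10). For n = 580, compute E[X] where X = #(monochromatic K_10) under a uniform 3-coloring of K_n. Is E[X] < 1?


E[X] = C(580, 10) · 3^{1 − 45} = 1098085496704252547920 · 3^{−44} = 1098085496704252547920/984770902183611232881.
As a reduced fraction: E[X] = 1098085496704252547920/984770902183611232881 ≈ 1.11507.
Is E[X] < 1? NO.
Since E[X] ≥ 1, the first-moment bound is inconclusive at n = 580; it does NOT by itself certify R_3(10) > 580.

E[X] = 1098085496704252547920/984770902183611232881 ≈ 1.11507; E[X] ≥ 1; first-moment method inconclusive here.


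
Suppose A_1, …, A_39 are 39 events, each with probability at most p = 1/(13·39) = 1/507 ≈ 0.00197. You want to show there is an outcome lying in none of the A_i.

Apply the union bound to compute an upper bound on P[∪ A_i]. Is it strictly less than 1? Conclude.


Union bound: P[∪_{i=1}^{39} A_i] ≤ Σ_i P[A_i] ≤ 39·p = 39·(1/507) = 1/13.
Numerically: 1/13 ≈ 0.07692.
Is 1/13 < 1? YES.
Since P[∪ A_i] ≤ 1/13 < 1, the complement has P[∩ A_i^c] ≥ 1 − 1/13 = 12/13 > 0, so some outcome avoids every A_i.

39·p = 1/13 ≈ 0.07692; existence CERTIFIED by the union bound.


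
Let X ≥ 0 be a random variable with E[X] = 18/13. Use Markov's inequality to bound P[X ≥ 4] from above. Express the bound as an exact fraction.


μ = E[X] = 18/13, a = 4.
Markov: P[X ≥ 4] ≤ μ/a = (18/13)/4 = 9/26.
Numerically: ≈ 0.346.
(Since a = 4 > μ = 1.385, the bound 9/26 is < 1 and informative.)

P[X ≥ 4] ≤ 9/26 ≈ 0.346.


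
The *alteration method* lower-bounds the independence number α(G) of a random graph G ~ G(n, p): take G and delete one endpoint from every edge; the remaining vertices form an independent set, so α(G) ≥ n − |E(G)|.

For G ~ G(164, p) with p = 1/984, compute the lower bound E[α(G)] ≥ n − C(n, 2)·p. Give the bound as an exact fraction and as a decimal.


E[|E(G)|] = C(164, 2)·p = 13366 · (1/984) = 163/12.
E[α(G)] ≥ n − E[|E(G)|] = 164 − 163/12 = 1805/12.
Numerically: ≈ 150.417.
(This is only a lower bound; the true E[α(G)] may be larger.)

E[α(G)] ≥ 1805/12 ≈ 150.417.


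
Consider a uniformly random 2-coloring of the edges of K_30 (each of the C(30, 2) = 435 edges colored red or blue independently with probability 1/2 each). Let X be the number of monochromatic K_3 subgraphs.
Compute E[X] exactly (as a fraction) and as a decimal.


Let X = Σ_S X_S over the C(30, 3) = 4060 subsets S of size 3, where X_S = 1 if the K_3 on S is monochromatic.
For a fixed S, the K_3 on S has C(3, 2) = 3 edges. P[all 3 edges red] = (1/2)^3, and likewise for blue, so P[monochromatic] = 2·(1/2)^3 = 2^{1 − 3} = 1/4.
Summing: E[X] = C(30, 3) · 2^{1 − 3} = 4060 · 1/4 = 1015.
Numerically: E[X] ≈ 1015.000.

E[X] = C(30,3)·2^(1−C(3,2)) = 1015 ≈ 1015.000.


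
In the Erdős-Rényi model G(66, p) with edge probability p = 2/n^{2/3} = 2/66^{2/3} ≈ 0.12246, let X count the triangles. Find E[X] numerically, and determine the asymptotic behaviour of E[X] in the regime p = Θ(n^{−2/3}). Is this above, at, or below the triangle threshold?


Number of potential triangles: C(66, 3) = 45760.
Each occurs with probability p³ ≈ (0.12246)³ ≈ 1.8365473e-03.
By linearity: E[X] = C(66, 3)·p³ ≈ 45760 · 1.8365473e-03 ≈ 84.04040.
Since α = 2/3 < 1, p = c/n^{2/3} ≫ 1/n is above the triangle threshold p ~ 1/n. Asymptotically E[X] ~ (c³/6)·n^{3(1−α)} = (2³/6)·n^{1} → ∞; triangles are abundant w.h.p.

E[X] ≈ 84.04040; in regime p = Θ(1/n^{2/3}) E[X] diverges (above the triangle threshold p ~ 1/n).


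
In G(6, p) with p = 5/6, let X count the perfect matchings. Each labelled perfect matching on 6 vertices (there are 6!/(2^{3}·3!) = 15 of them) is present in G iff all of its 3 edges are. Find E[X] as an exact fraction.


K_6 has 6!/(2^{3}·3!) = 15 labelled perfect matchings.
For each such perfect matching H, let X_H = 1 if all 3 edges of H are present in G. Then P[X_H = 1] = p^{3} = (5/6)^{3} = 125/216.
Summing the indicators: E[X] = Σ_H E[X_H] = 15 · p^{3} = 15 · 125/216 = 625/72.
Numerically: E[X] ≈ 8.68056.

E[X] = 15 · (5/6)^{3} = 625/72 ≈ 8.68056.


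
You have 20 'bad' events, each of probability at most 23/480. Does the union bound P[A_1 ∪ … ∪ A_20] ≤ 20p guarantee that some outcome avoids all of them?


Union bound: P[∪_{i=1}^{20} A_i] ≤ Σ_i P[A_i] ≤ 20·p = 20·(23/480) = 23/24.
Numerically: 23/24 ≈ 0.958333.
Is 23/24 < 1? YES.
Since P[∪ A_i] ≤ 23/24 < 1, the complement has P[∩ A_i^c] ≥ 1 − 23/24 = 1/24 > 0, so some outcome avoids every A_i.

20·p = 23/24 ≈ 0.958333; existence CERTIFIED by the union bound.


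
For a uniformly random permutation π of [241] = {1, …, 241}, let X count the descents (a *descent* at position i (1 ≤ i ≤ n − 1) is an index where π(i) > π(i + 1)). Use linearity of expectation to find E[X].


Write X = Σ X_I over i = 1, …, 240, with X_I the indicator of one descent.
There are 240 indicators.
For each fixed i, the pair (π(i), π(i+1)) is a uniformly random ordered pair of distinct values from {1, …, 241}; by symmetry P[π(i) > π(i+1)] = 1/2.
By linearity: E[X] = 240 · (1/2) = (241 − 1) · (1/2) = 120 ≈ 120.000.

E[X] = 120 = 120.000.


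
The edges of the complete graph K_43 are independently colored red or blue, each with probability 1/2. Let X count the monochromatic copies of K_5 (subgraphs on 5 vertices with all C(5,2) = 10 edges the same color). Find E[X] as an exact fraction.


Let X = Σ_S X_S over the C(43, 5) = 962598 subsets S of size 5, where X_S = 1 if the K_5 on S is monochromatic.
For a fixed S, the K_5 on S has C(5, 2) = 10 edges. P[all 10 edges red] = (1/2)^10, and likewise for blue, so P[monochromatic] = 2·(1/2)^10 = 2^{1 − 10} = 1/512.
By linearity of expectation: E[X] = C(43, 5) · 2^{1 − 10} = 962598 · 1/512 = 481299/256.
Numerically: E[X] ≈ 1880.074219.

E[X] = C(43,5)·2^(1−C(5,2)) = 481299/256 ≈ 1880.074219.


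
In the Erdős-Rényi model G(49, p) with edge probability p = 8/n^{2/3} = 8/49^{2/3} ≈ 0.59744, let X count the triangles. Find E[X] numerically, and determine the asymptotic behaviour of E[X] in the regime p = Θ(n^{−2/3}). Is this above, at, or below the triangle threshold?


Number of potential triangles: C(49, 3) = 18424.
Each occurs with probability p³ ≈ (0.59744)³ ≈ 2.1324448e-01.
By linearity: E[X] = C(49, 3)·p³ ≈ 18424 · 2.1324448e-01 ≈ 3928.81633.
Since α = 2/3 < 1, p = c/n^{2/3} ≫ 1/n is above the triangle threshold p ~ 1/n. Asymptotically E[X] ~ (c³/6)·n^{3(1−α)} = (8³/6)·n^{1} → ∞; triangles are abundant w.h.p.

E[X] ≈ 3928.81633; in regime p = Θ(1/n^{2/3}) E[X] diverges (above the triangle threshold p ~ 1/n).


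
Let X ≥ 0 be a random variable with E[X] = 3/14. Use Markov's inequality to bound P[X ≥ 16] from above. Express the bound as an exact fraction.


μ = E[X] = 3/14, a = 16.
Markov: P[X ≥ 16] ≤ μ/a = (3/14)/16 = 3/224.
Numerically: ≈ 0.01339.
(Since a = 16 > μ = 0.21429, the bound 3/224 is < 1 and informative.)

P[X ≥ 16] ≤ 3/224 ≈ 0.01339.


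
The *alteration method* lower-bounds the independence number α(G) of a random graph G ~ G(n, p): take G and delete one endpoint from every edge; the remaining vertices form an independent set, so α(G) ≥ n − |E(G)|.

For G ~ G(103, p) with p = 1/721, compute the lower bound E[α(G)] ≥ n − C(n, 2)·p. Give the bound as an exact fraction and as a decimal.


E[|E(G)|] = C(103, 2)·p = 5253 · (1/721) = 51/7.
E[α(G)] ≥ n − E[|E(G)|] = 103 − 51/7 = 670/7.
Numerically: ≈ 95.714.
(This is only a lower bound; the true E[α(G)] may be larger.)

E[α(G)] ≥ 670/7 ≈ 95.714.


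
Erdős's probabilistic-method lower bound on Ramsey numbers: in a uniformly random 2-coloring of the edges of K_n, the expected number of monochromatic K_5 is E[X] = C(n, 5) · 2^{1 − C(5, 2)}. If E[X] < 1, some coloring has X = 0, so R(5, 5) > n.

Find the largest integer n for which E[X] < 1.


We need C(n, 5) · 2^{1 − 10} < 1, i.e. C(n, 5) < 2^{10 − 1} = 512.
Check values of n near the boundary:
  n = 5: C(5, 5) = 1; 1 < 512? YES
  n = 6: C(6, 5) = 6; 6 < 512? YES
  n = 7: C(7, 5) = 21; 21 < 512? YES
  n = 8: C(8, 5) = 56; 56 < 512? YES
  n = 9: C(9, 5) = 126; 126 < 512? YES
  n = 10: C(10, 5) = 252; 252 < 512? YES
  n = 11: C(11, 5) = 462; 462 < 512? YES
  n = 12: C(12, 5) = 792; 792 < 512? NO
The largest n with C(n, 5) < 512 is n = 11 (where E[X] = 231/256 ≈ 0.9023438). Hence R(5, 5) > 11, i.e. R(5, 5) ≥ 12.

Largest n = 11; hence R(5, 5) > 11.


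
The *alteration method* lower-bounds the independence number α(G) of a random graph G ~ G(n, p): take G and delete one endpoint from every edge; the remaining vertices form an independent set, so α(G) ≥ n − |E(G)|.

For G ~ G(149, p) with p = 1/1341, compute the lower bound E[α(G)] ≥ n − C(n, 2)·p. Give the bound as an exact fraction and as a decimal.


E[|E(G)|] = C(149, 2)·p = 11026 · (1/1341) = 74/9.
E[α(G)] ≥ n − E[|E(G)|] = 149 − 74/9 = 1267/9.
Numerically: ≈ 140.777778.
(This is only a lower bound; the true E[α(G)] may be larger.)

E[α(G)] ≥ 1267/9 ≈ 140.777778.


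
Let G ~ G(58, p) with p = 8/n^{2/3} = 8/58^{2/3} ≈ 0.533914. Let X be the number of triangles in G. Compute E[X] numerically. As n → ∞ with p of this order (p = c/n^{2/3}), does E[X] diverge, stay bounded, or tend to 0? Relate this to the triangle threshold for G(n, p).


Number of potential triangles: C(58, 3) = 30856.
Each occurs with probability p³ ≈ (0.533914)³ ≈ 1.52199762e-01.
By linearity: E[X] = C(58, 3)·p³ ≈ 30856 · 1.52199762e-01 ≈ 4696.275862.
Since α = 2/3 < 1, p = c/n^{2/3} ≫ 1/n is above the triangle threshold p ~ 1/n. Asymptotically E[X] ~ (c³/6)·n^{3(1−α)} = (8³/6)·n^{1} → ∞; triangles are abundant w.h.p.

E[X] ≈ 4696.275862; in regime p = Θ(1/n^{2/3}) E[X] diverges (above the triangle threshold p ~ 1/n).
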